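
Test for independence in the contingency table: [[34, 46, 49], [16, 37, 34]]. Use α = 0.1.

χ² = 2.079. df = 2, critical = 4.605. Fail to reject H₀. No evidence of dependence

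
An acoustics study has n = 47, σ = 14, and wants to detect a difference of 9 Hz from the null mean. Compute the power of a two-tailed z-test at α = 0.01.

SE = σ/√n = 14/√47 = 2.042. Non-centrality λ = d/SE = 9/2.042 = 4.407. Power ≈ Φ(λ - z_{α/2}) = Φ(4.407 - 2.576) = Φ(1.831) = 0.966.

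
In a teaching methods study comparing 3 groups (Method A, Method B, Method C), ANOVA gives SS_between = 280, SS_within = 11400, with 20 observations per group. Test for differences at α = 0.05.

df_between = 2, df_within = 57. F = MS_between/MS_within = 140.0/200.0 = 0.7. F_crit ≈ 3.159. Fail to reject H₀.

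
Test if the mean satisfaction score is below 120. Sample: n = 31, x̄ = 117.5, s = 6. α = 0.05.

t = (117.5 - 120)/(6/√31) = -2.32, df = 30. Critical t = -1.697. Reject H₀.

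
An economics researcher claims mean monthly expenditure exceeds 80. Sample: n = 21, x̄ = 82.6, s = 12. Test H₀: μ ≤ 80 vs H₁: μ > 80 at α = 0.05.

t = (82.6 - 80)/(12/√21) = 0.993, df = 20. Critical t = 1.725. Fail to reject H₀.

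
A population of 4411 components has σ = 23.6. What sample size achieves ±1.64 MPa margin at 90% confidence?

Without FPC: n₀ = (1.645×23.6/1.64)² = 560.361. With FPC: n = n₀N/(n₀+N-1) = 497.3 → n = 498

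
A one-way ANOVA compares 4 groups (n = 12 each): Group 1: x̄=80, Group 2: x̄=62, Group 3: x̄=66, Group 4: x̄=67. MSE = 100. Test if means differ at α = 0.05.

Grand mean = 68.75. SS_between = 2193.0, MS_between = 731.0. F = 7.31, F_crit ≈ 2.816. Reject H₀.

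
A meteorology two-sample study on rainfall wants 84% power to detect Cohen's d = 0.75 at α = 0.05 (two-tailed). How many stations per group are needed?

z_{α/2} = 1.96, z_β = Φ⁻¹(0.84) = 0.994. For medium effect (d = 0.75): n per group = 2(z_{α/2} + z_β)²/d² = 2(1.96 + 0.994)²/0.75² = 31.03 → 32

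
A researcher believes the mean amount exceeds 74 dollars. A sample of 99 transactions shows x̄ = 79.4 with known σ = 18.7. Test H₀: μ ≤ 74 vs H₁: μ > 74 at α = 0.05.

z = 2.873. Critical value: 1.645. Reject H₀.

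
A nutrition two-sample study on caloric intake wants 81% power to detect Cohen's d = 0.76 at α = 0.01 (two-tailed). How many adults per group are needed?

z_{α/2} = 2.576, z_β = Φ⁻¹(0.81) = 0.878. For medium effect (d = 0.76): n per group = 2(z_{α/2} + z_β)²/d² = 2(2.576 + 0.878)²/0.76² = 41.3 → 42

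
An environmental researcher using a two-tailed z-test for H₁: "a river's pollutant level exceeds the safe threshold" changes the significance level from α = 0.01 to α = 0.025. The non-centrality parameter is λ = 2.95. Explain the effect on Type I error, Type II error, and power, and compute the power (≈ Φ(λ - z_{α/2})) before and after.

Increasing α from 0.01 to 0.025:
• Type I error rate increases (α is the Type I rate by definition).
• Critical value moves from z_{α/2} = 2.576 to 2.241, so power = Φ(λ - z_{α/2}) goes from Φ(2.95 - 2.576) = 0.646 to Φ(2.95 - 2.241) = 0.761.
• Type II error rate β = 1 - power therefore decreases (0.354 → 0.239).
Appropriate when false negatives are costly — here, allowing unsafe pollution to continue.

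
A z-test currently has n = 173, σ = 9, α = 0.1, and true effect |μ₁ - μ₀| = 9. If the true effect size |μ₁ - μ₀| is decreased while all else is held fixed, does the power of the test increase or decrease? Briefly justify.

Power decreases: a smaller true effect decreases the non-centrality λ = |μ₁ - μ₀|/(σ/√n).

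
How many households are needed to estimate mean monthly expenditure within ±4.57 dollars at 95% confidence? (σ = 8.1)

n = (z*σ/E)² = (1.96×8.1/4.57)² = 12.1 → n = 13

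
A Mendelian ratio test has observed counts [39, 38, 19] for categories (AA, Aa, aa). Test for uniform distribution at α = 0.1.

Expected = 32 each. χ² = Σ(O-E)²/E = 7.938. df = 2, critical value = 4.605. Reject H₀.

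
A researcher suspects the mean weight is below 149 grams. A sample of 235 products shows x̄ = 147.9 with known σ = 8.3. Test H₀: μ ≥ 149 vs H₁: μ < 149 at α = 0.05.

z = -2.032. Critical value: -1.645. Reject H₀.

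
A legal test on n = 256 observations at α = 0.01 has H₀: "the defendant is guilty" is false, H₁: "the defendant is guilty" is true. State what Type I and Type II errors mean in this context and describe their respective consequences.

Type I (false positive): concluding that the defendant is guilty when it is not — convicting an innocent person. Type II (false negative): failing to conclude that the defendant is guilty when it is — acquitting a guilty person. Which is costlier depends on domain priorities and is a judgement call rather than a statistical fact.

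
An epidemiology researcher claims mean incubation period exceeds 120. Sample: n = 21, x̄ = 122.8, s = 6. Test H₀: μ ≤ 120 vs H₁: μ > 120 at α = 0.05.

t = (122.8 - 120)/(6/√21) = 2.139, df = 20. Critical t = 1.725. Reject H₀.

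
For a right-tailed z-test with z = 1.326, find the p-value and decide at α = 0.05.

p = P(Z > 1.326) = 1 - Φ(1.326) ≈ 0.0924. Since p ≥ 0.05, fail to reject H₀ (not significant) at α = 0.05.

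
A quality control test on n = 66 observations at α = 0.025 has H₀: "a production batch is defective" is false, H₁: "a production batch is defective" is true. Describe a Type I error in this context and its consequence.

Type I error: rejecting H₀ when it is true — concluding that a production batch is defective when in fact it is not. Consequence: scrapping a good batch — wasted material and cost for no reason.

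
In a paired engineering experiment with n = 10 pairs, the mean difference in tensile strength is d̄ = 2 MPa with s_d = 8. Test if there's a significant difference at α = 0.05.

t = d̄/(s_d/√n) = 2/(8/√10) = 0.791. df = 9, critical t = ±2.262. Fail to reject H₀.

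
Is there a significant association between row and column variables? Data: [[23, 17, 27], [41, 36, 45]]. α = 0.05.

χ² = 0.403. df = 2, critical = 5.991. Fail to reject H₀. No evidence of dependence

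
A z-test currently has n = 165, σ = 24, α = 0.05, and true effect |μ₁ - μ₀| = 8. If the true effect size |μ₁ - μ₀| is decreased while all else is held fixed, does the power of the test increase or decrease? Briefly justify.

Power decreases: a smaller true effect decreases the non-centrality λ = |μ₁ - μ₀|/(σ/√n).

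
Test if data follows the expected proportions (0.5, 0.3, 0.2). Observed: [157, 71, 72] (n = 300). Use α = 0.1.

Expected: [150.0, 90.0, 60.0]. χ² = 6.738. df = 2, critical = 4.605. Reject H₀.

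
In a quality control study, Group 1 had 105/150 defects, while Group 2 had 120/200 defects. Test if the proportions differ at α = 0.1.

p̂₁ = 0.7, p̂₂ = 0.6, pooled p̂ = 0.643. z = 1.932. Critical: ±1.645. Reject H₀.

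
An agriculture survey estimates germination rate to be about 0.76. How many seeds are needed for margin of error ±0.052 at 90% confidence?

n = z²p(1-p)/E² = 1.645²×0.76×0.24/0.052² = 182.5 → n = 183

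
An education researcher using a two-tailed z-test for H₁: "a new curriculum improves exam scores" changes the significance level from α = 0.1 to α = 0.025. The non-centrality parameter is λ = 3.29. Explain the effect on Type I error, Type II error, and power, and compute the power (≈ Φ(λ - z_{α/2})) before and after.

Decreasing α from 0.1 to 0.025:
• Type I error rate decreases (α is the Type I rate by definition).
• Critical value moves from z_{α/2} = 1.645 to 2.241, so power = Φ(λ - z_{α/2}) goes from Φ(3.29 - 1.645) = 0.95 to Φ(3.29 - 2.241) = 0.853.
• Type II error rate β = 1 - power therefore increases (0.05 → 0.147).
Appropriate when false positives are costly — here, adopting a curriculum that gives no real benefit — disruption for nothing.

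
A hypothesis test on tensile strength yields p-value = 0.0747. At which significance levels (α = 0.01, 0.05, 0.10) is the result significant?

p = 0.0747. Significant at: α = 0.1.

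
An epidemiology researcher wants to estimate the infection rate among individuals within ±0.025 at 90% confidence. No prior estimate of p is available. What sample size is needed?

Conservative approach: use p = 0.5 (maximizes p(1-p) = 0.25). n = z²(0.25)/E² = 1.645²×0.25/0.025² = 1082.4 → n = 1083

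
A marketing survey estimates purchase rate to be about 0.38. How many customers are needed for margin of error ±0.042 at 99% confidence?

n = z²p(1-p)/E² = 2.576²×0.38×0.62/0.042² = 886.3 → n = 887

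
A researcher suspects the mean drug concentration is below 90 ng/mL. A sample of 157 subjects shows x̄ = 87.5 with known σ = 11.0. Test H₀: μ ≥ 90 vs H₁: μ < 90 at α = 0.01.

z = -2.848. Critical value: -2.33. Reject H₀.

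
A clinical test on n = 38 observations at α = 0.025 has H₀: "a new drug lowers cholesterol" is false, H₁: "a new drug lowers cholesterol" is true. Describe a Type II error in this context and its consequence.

Type II error: failing to reject H₀ when it is false — concluding that a new drug lowers cholesterol is not supported when in fact it is. Consequence: shelving an effective drug — patients miss out on a treatment that would have helped.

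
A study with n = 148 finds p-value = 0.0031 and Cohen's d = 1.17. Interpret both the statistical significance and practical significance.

Statistically significant (p = 0.0031 < 0.05). Cohen's d = 1.17 indicates a large effect size. Both statistical and practical significance should be considered.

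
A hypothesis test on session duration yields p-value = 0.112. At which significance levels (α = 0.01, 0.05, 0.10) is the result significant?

p = 0.112. Not significant at any of the given levels.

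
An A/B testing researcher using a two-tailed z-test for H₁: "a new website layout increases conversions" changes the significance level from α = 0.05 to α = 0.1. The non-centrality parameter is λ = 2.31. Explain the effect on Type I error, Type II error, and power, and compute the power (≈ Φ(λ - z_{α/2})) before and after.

Increasing α from 0.05 to 0.1:
• Type I error rate increases (α is the Type I rate by definition).
• Critical value moves from z_{α/2} = 1.96 to 1.645, so power = Φ(λ - z_{α/2}) goes from Φ(2.31 - 1.96) = 0.637 to Φ(2.31 - 1.645) = 0.747.
• Type II error rate β = 1 - power therefore decreases (0.363 → 0.253).
Appropriate when false negatives are costly — here, discarding a layout that would have improved conversions — lost revenue.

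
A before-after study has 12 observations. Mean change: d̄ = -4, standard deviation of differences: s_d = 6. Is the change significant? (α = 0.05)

t = d̄/(s_d/√n) = -4/(6/√12) = -2.309. df = 11, critical t = ±2.201. Reject H₀.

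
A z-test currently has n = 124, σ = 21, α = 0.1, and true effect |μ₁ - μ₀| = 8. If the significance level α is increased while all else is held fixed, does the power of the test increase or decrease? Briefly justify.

Power increases: a larger α lowers the critical value, so more of the H₁ sampling distribution falls in the rejection region.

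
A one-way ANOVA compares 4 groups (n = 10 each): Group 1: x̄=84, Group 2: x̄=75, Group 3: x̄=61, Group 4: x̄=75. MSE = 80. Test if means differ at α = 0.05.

Grand mean = 73.75. SS_between = 2707.5, MS_between = 902.5. F = 11.281, F_crit ≈ 2.866. Reject H₀.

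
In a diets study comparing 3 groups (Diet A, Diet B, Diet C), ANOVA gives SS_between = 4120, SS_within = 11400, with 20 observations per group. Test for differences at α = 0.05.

df_between = 2, df_within = 57. F = MS_between/MS_within = 2060.0/200.0 = 10.3. F_crit ≈ 3.159. Reject H₀. At least one mean differs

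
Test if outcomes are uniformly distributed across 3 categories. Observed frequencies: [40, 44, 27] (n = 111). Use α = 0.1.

Expected = 37 each. χ² = Σ(O-E)²/E = 4.27. df = 2, critical value = 4.605. Fail to reject H₀.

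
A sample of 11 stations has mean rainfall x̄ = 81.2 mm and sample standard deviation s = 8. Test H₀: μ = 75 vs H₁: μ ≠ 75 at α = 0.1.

t = (x̄ - μ₀)/(s/√n) = (81.2 - 75)/(8/√11) = 2.57. df = 10, critical t = ±1.812. Reject H₀.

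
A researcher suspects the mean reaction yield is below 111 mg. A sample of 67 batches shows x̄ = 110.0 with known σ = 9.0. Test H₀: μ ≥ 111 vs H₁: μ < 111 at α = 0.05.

z = -0.909. Critical value: -1.645. Fail to reject H₀.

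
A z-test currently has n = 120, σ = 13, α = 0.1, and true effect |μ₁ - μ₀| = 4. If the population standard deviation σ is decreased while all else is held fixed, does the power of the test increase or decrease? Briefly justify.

Power increases: a smaller σ shrinks the standard error σ/√n, moving the sampling distribution under H₁ further from the critical value.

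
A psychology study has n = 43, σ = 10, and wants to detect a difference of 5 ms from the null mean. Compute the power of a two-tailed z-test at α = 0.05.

SE = σ/√n = 10/√43 = 1.525. Non-centrality λ = d/SE = 5/1.525 = 3.279. Power ≈ Φ(λ - z_{α/2}) = Φ(3.279 - 1.96) = Φ(1.319) = 0.906.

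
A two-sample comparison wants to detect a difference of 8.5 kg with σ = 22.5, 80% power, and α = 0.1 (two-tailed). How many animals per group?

n per group = 2(z_α/2 + z_β)²σ²/d² = 2×(1.645 + 0.84)²×22.5²/8.5² = 86.5 → n = 87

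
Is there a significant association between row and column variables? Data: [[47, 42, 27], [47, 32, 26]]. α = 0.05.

χ² = 0.825. df = 2, critical = 5.991. Fail to reject H₀. No evidence of dependence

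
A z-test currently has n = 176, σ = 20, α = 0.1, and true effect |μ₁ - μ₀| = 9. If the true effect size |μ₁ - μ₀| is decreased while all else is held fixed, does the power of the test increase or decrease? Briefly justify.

Power decreases: a smaller true effect decreases the non-centrality λ = |μ₁ - μ₀|/(σ/√n).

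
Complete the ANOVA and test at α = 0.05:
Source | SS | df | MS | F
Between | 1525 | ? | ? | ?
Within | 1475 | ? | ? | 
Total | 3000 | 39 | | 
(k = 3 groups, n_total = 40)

df_between = 2, df_within = 37. MS_between = 762.5, MS_within = 39.86. F = 19.127, F_crit ≈ 3.252. Reject H₀.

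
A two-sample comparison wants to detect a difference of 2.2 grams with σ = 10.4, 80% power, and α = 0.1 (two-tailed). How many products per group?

n per group = 2(z_α/2 + z_β)²σ²/d² = 2×(1.645 + 0.84)²×10.4²/2.2² = 276.0 → n = 276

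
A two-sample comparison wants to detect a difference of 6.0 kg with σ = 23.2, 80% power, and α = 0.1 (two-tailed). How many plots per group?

n per group = 2(z_α/2 + z_β)²σ²/d² = 2×(1.645 + 0.84)²×23.2²/6.0² = 184.7 → n = 185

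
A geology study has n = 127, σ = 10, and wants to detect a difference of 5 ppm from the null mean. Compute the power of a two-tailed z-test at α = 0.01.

SE = σ/√n = 10/√127 = 0.887. Non-centrality λ = d/SE = 5/0.887 = 5.635. Power ≈ Φ(λ - z_{α/2}) = Φ(5.635 - 2.576) = Φ(3.059) = 0.999.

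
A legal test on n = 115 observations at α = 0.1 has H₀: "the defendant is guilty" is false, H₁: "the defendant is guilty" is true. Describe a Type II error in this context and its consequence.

Type II error: failing to reject H₀ when it is false — concluding that the defendant is guilty is not supported when in fact it is. Consequence: acquitting a guilty person.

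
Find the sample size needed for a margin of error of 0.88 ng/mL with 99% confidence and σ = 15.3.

n = (z*σ/E)² = (2.576×15.3/0.88)² = 2005.9 → n = 2006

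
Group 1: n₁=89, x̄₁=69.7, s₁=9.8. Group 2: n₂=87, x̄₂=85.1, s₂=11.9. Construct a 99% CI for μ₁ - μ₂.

Difference = -15.4. SE = √(9.8²/89 + 11.9²/87) = 1.645. CI = (-19.64, -11.16)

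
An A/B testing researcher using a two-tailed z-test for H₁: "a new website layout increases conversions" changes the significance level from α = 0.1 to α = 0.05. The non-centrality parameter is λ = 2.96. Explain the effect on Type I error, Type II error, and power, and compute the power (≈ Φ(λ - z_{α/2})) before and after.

Decreasing α from 0.1 to 0.05:
• Type I error rate decreases (α is the Type I rate by definition).
• Critical value moves from z_{α/2} = 1.645 to 1.96, so power = Φ(λ - z_{α/2}) goes from Φ(2.96 - 1.645) = 0.906 to Φ(2.96 - 1.96) = 0.841.
• Type II error rate β = 1 - power therefore increases (0.094 → 0.159).
Appropriate when false positives are costly — here, rolling out a layout that doesn't actually help — wasted engineering effort.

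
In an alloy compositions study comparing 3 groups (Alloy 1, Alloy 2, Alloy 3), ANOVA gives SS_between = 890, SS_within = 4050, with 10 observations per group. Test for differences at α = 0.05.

df_between = 2, df_within = 27. F = MS_between/MS_within = 445.0/150.0 = 2.967. F_crit ≈ 3.354. Fail to reject H₀.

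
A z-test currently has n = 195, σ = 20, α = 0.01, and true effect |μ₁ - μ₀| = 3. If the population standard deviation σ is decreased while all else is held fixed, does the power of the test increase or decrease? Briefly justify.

Power increases: a smaller σ shrinks the standard error σ/√n, moving the sampling distribution under H₁ further from the critical value.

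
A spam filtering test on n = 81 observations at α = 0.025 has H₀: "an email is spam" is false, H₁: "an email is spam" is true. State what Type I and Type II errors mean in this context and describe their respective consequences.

Type I (false positive): concluding that an email is spam when it is not — a legitimate email is sent to the spam folder and the user misses it. Type II (false negative): failing to conclude that an email is spam when it is — a spam email lands in the inbox. Which is costlier depends on domain priorities and is a judgement call rather than a statistical fact.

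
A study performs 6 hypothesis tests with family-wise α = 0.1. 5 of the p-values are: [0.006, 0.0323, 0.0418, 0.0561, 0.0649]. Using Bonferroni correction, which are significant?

Bonferroni α = 0.1/6 = 0.01667. Significant p-values: [0.006]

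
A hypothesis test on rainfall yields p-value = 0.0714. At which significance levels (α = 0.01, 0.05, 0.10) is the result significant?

p = 0.0714. Significant at: α = 0.1.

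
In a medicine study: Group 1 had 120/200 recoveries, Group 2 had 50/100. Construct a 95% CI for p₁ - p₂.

p̂₁ = 0.6, p̂₂ = 0.5. Difference = 0.1. CI = (-0.019, 0.219)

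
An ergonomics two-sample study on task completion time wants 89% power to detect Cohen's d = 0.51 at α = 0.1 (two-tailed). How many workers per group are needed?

z_{α/2} = 1.645, z_β = Φ⁻¹(0.89) = 1.227. For medium effect (d = 0.51): n per group = 2(z_{α/2} + z_β)²/d² = 2(1.645 + 1.227)²/0.51² = 63.4 → 64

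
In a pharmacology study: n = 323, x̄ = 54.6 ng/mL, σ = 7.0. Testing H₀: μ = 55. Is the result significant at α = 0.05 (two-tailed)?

z = (54.6 - 55)/(7.0/√323) = -1.027. Since |z| ≤ 1.96, not significant at α = 0.05.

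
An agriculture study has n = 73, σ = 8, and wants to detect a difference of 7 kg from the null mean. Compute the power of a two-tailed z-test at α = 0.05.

SE = σ/√n = 8/√73 = 0.936. Non-centrality λ = d/SE = 7/0.936 = 7.476. Power ≈ Φ(λ - z_{α/2}) = Φ(7.476 - 1.96) = Φ(5.516) = 1.0.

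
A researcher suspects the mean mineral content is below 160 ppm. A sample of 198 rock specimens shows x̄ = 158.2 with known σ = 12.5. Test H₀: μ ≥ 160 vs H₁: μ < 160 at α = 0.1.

z = -2.026. Critical value: -1.28. Reject H₀.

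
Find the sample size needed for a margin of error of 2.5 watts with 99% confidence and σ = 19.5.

n = (z*σ/E)² = (2.576×19.5/2.5)² = 403.7 → n = 404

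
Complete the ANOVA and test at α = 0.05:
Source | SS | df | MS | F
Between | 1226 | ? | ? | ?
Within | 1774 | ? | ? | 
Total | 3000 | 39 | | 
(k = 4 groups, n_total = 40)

df_between = 3, df_within = 36. MS_between = 408.67, MS_within = 49.28. F = 8.293, F_crit ≈ 2.866. Reject H₀.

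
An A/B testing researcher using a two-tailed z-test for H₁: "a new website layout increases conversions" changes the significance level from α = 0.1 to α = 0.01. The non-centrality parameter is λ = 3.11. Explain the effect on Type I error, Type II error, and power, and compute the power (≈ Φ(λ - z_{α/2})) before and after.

Decreasing α from 0.1 to 0.01:
• Type I error rate decreases (α is the Type I rate by definition).
• Critical value moves from z_{α/2} = 1.645 to 2.576, so power = Φ(λ - z_{α/2}) goes from Φ(3.11 - 1.645) = 0.929 to Φ(3.11 - 2.576) = 0.703.
• Type II error rate β = 1 - power therefore increases (0.071 → 0.297).
Appropriate when false positives are costly — here, rolling out a layout that doesn't actually help — wasted engineering effort.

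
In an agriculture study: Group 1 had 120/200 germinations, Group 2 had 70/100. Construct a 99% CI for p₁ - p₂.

p̂₁ = 0.6, p̂₂ = 0.7. Difference = -0.1. CI = (-0.248, 0.048)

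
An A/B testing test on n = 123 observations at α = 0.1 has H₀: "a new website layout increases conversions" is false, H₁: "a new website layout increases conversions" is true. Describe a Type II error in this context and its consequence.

Type II error: failing to reject H₀ when it is false — concluding that a new website layout increases conversions is not supported when in fact it is. Consequence: discarding a layout that would have improved conversions — lost revenue.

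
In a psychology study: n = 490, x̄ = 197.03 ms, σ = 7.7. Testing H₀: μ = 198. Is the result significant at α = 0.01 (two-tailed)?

z = (197.03 - 198)/(7.7/√490) = -2.789. Since |z| > 2.576, significant at α = 0.01.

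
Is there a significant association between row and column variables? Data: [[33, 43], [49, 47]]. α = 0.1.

χ² = 0.987. df = 1, critical = 2.706. Fail to reject H₀. No evidence of dependence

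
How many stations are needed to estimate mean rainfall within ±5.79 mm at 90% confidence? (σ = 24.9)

n = (z*σ/E)² = (1.645×24.9/5.79)² = 50.05 → n = 51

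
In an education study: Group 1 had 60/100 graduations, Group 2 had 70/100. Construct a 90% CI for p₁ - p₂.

p̂₁ = 0.6, p̂₂ = 0.7. Difference = -0.1. CI = (-0.21, 0.01)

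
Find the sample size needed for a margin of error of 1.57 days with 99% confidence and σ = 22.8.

n = (z*σ/E)² = (2.576×22.8/1.57)² = 1399.5 → n = 1400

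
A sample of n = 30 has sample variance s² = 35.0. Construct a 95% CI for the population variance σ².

df = 29. χ²_{0.025} = 45.722, χ²_{0.975} = 16.047. CI for σ² = ((n-1)s²/χ²_{α/2}, (n-1)s²/χ²_{1-α/2}) = (29·35.0/45.722, 29·35.0/16.047) = (22.2, 63.25)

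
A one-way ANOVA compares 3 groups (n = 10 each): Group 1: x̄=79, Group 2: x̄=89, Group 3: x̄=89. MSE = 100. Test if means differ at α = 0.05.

Grand mean = 85.67. SS_between = 666.67, MS_between = 333.33. F = 3.333, F_crit ≈ 3.354. Fail to reject H₀.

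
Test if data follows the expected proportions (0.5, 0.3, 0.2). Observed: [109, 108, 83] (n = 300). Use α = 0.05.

Expected: [150.0, 90.0, 60.0]. χ² = 23.623. df = 2, critical = 5.991. Reject H₀.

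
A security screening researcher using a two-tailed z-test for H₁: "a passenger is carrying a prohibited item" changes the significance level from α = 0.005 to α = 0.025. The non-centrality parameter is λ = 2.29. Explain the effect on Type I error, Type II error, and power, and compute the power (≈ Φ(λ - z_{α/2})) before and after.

Increasing α from 0.005 to 0.025:
• Type I error rate increases (α is the Type I rate by definition).
• Critical value moves from z_{α/2} = 2.807 to 2.241, so power = Φ(λ - z_{α/2}) goes from Φ(2.29 - 2.807) = 0.303 to Φ(2.29 - 2.241) = 0.52.
• Type II error rate β = 1 - power therefore decreases (0.697 → 0.48).
Appropriate when false negatives are costly — here, letting a prohibited item through — security breach.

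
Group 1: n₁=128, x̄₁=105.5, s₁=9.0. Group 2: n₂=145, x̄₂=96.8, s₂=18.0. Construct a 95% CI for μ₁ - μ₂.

Difference = 8.7. SE = √(9.0²/128 + 18.0²/145) = 1.693. CI = (5.38, 12.02)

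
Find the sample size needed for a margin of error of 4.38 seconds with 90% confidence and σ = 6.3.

n = (z*σ/E)² = (1.645×6.3/4.38)² = 5.6 → n = 6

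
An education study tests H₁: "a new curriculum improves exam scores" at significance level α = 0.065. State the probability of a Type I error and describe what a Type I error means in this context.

P(Type I error) = α = 0.065. A Type I error is rejecting H₀ when H₀ is actually true (false positive) — here, concluding that a new curriculum improves exam scores when in fact this is not the case. Consequence: adopting a curriculum that gives no real benefit — disruption for nothing.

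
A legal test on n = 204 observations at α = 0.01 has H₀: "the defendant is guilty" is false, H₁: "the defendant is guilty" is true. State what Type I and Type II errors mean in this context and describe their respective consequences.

Type I (false positive): concluding that the defendant is guilty when it is not — convicting an innocent person. Type II (false negative): failing to conclude that the defendant is guilty when it is — acquitting a guilty person. Which is costlier depends on domain priorities and is a judgement call rather than a statistical fact.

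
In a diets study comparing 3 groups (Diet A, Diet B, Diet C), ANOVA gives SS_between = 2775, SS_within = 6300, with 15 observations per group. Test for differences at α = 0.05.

df_between = 2, df_within = 42. F = MS_between/MS_within = 1387.5/150.0 = 9.25. F_crit ≈ 3.22. Reject H₀. At least one mean differs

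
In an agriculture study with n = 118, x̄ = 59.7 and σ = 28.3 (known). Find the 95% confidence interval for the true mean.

CI = x̄ ± z*(σ/√n) = 59.7 ± 1.96(28.3/√118) = 59.7 ± 5.11 = (54.59, 64.81)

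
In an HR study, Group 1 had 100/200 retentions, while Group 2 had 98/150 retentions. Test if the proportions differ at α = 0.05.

p̂₁ = 0.5, p̂₂ = 0.653, pooled p̂ = 0.566. z = -2.864. Critical: ±1.96. Reject H₀.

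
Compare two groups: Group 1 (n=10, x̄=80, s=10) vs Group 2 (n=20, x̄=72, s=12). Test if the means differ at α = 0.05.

Pooled sp = 11.4. t = 1.813, df = 28. Critical t = ±2.048. Fail to reject H₀.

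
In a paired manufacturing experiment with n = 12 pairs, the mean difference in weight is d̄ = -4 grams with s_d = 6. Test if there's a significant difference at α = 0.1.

t = d̄/(s_d/√n) = -4/(6/√12) = -2.309. df = 11, critical t = ±1.796. Reject H₀.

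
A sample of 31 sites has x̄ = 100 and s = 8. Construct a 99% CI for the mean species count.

CI = x̄ ± t*(s/√n) = 100 ± 2.75(8/√31) = (96.05, 103.95)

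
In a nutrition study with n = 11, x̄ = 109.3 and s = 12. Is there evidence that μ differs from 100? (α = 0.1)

t = (x̄ - μ₀)/(s/√n) = (109.3 - 100)/(12/√11) = 2.57. df = 10, critical t = ±1.812. Reject H₀.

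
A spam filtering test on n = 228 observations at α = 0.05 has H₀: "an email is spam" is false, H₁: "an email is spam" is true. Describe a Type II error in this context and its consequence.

Type II error: failing to reject H₀ when it is false — concluding that an email is spam is not supported when in fact it is. Consequence: a spam email lands in the inbox.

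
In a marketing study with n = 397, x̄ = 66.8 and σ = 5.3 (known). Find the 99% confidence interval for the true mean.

CI = x̄ ± z*(σ/√n) = 66.8 ± 2.576(5.3/√397) = 66.8 ± 0.69 = (66.11, 67.49)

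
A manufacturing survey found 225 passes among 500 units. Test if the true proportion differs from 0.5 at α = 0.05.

p̂ = 0.45, p₀ = 0.5. z = (p̂ - p₀)/√(p₀(1-p₀)/n) = -2.236. Critical: ±1.96. Reject H₀.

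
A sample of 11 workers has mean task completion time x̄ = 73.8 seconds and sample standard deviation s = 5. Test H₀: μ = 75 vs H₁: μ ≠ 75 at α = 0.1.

t = (x̄ - μ₀)/(s/√n) = (73.8 - 75)/(5/√11) = -0.796. df = 10, critical t = ±1.812. Fail to reject H₀.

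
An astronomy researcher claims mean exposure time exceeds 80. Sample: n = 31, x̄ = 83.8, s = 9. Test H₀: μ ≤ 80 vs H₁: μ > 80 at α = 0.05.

t = (83.8 - 80)/(9/√31) = 2.351, df = 30. Critical t = 1.697. Reject H₀.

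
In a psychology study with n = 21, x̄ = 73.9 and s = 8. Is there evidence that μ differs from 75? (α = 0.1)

t = (x̄ - μ₀)/(s/√n) = (73.9 - 75)/(8/√21) = -0.63. df = 20, critical t = ±1.725. Fail to reject H₀.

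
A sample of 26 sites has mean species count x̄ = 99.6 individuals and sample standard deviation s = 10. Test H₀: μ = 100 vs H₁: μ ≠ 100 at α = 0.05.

t = (x̄ - μ₀)/(s/√n) = (99.6 - 100)/(10/√26) = -0.204. df = 25, critical t = ±2.06. Fail to reject H₀.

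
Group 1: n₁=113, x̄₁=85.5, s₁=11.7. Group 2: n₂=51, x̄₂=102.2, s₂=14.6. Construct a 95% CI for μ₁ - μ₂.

Difference = -16.7. SE = √(11.7²/113 + 14.6²/51) = 2.322. CI = (-21.25, -12.15)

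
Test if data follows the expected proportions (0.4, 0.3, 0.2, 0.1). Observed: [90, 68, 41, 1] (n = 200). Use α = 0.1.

Expected: [80.0, 60.0, 40.0, 20.0]. χ² = 20.392. df = 3, critical = 6.251. Reject H₀.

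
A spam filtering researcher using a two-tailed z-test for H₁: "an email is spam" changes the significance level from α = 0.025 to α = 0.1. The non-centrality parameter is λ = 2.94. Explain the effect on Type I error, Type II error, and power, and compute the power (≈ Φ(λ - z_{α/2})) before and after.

Increasing α from 0.025 to 0.1:
• Type I error rate increases (α is the Type I rate by definition).
• Critical value moves from z_{α/2} = 2.241 to 1.645, so power = Φ(λ - z_{α/2}) goes from Φ(2.94 - 2.241) = 0.758 to Φ(2.94 - 1.645) = 0.902.
• Type II error rate β = 1 - power therefore decreases (0.242 → 0.098).
Appropriate when false negatives are costly — here, a spam email lands in the inbox.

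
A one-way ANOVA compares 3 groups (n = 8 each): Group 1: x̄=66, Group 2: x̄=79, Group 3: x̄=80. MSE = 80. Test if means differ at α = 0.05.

Grand mean = 75.0. SS_between = 976.0, MS_between = 488.0. F = 6.1, F_crit ≈ 3.467. Reject H₀.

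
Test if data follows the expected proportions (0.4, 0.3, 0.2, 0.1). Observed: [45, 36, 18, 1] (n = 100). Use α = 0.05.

Expected: [40.0, 30.0, 20.0, 10.0]. χ² = 10.125. df = 3, critical = 7.815. Reject H₀.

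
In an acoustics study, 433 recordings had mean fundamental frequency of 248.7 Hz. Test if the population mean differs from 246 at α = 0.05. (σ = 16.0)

z = (x̄ - μ₀)/(σ/√n) = (248.7 - 246)/(16.0/√433) = 3.511. Critical value: ±1.96. Since |3.511| > 1.96, Reject H₀.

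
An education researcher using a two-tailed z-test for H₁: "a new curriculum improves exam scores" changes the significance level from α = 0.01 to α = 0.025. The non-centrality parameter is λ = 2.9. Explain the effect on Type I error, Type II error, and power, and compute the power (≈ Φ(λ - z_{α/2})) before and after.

Increasing α from 0.01 to 0.025:
• Type I error rate increases (α is the Type I rate by definition).
• Critical value moves from z_{α/2} = 2.576 to 2.241, so power = Φ(λ - z_{α/2}) goes from Φ(2.9 - 2.576) = 0.627 to Φ(2.9 - 2.241) = 0.745.
• Type II error rate β = 1 - power therefore decreases (0.373 → 0.255).
Appropriate when false negatives are costly — here, keeping the old curriculum when the new one would have helped students.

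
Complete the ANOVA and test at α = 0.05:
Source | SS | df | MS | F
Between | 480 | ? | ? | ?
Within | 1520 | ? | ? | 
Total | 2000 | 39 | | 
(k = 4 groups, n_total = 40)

df_between = 3, df_within = 36. MS_between = 160.0, MS_within = 42.22. F = 3.789, F_crit ≈ 2.866. Reject H₀.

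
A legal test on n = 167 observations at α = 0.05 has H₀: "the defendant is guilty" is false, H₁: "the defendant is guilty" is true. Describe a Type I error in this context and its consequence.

Type I error: rejecting H₀ when it is true — concluding that the defendant is guilty when in fact it is not. Consequence: convicting an innocent person.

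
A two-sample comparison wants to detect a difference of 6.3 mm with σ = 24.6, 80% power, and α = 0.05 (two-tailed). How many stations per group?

n per group = 2(z_α/2 + z_β)²σ²/d² = 2×(1.96 + 0.84)²×24.6²/6.3² = 239.1 → n = 240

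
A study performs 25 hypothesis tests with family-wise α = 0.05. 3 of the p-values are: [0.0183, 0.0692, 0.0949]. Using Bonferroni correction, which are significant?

Bonferroni α = 0.05/25 = 0.002. None of the given p-values are significant.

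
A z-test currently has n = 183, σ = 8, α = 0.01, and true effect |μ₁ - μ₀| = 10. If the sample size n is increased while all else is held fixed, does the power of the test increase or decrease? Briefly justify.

Power increases: a larger n shrinks the standard error σ/√n, moving the sampling distribution under H₁ further from the critical value.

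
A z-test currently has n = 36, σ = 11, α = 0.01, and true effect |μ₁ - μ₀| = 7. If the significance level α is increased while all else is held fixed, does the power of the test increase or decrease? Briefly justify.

Power increases: a larger α lowers the critical value, so more of the H₁ sampling distribution falls in the rejection region.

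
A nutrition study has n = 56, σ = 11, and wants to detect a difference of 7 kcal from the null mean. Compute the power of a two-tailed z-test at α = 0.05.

SE = σ/√n = 11/√56 = 1.47. Non-centrality λ = d/SE = 7/1.47 = 4.762. Power ≈ Φ(λ - z_{α/2}) = Φ(4.762 - 1.96) = Φ(2.802) = 0.997.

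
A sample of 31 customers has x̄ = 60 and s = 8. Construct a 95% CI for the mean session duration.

CI = x̄ ± t*(s/√n) = 60 ± 2.042(8/√31) = (57.07, 62.93)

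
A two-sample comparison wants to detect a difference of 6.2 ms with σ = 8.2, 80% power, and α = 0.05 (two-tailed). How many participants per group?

n per group = 2(z_α/2 + z_β)²σ²/d² = 2×(1.96 + 0.84)²×8.2²/6.2² = 27.4 → n = 28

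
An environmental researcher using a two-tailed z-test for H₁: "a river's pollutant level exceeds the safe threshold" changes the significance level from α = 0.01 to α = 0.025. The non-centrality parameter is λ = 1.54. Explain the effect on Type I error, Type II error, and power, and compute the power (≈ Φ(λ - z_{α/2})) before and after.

Increasing α from 0.01 to 0.025:
• Type I error rate increases (α is the Type I rate by definition).
• Critical value moves from z_{α/2} = 2.576 to 2.241, so power = Φ(λ - z_{α/2}) goes from Φ(1.54 - 2.576) = 0.15 to Φ(1.54 - 2.241) = 0.242.
• Type II error rate β = 1 - power therefore decreases (0.85 → 0.758).
Appropriate when false negatives are costly — here, allowing unsafe pollution to continue.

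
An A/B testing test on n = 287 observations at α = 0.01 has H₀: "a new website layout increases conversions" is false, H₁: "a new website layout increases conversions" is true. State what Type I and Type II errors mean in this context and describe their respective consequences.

Type I (false positive): concluding that a new website layout increases conversions when it is not — rolling out a layout that doesn't actually help — wasted engineering effort. Type II (false negative): failing to conclude that a new website layout increases conversions when it is — discarding a layout that would have improved conversions — lost revenue. Which is costlier depends on domain priorities and is a judgement call rather than a statistical fact.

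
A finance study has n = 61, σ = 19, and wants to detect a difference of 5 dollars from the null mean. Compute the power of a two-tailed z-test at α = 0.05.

SE = σ/√n = 19/√61 = 2.433. Non-centrality λ = d/SE = 5/2.433 = 2.055. Power ≈ Φ(λ - z_{α/2}) = Φ(2.055 - 1.96) = Φ(0.095) = 0.538.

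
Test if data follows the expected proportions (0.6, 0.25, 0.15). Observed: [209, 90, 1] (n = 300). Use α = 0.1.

Expected: [180.0, 75.0, 45.0]. χ² = 50.694. df = 2, critical = 4.605. Reject H₀.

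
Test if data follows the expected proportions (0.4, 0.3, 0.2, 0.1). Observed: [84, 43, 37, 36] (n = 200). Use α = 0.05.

Expected: [80.0, 60.0, 40.0, 20.0]. χ² = 18.042. df = 3, critical = 7.815. Reject H₀.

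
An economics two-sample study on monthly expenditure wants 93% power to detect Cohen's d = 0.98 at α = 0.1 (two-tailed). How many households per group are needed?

z_{α/2} = 1.645, z_β = Φ⁻¹(0.93) = 1.476. For large effect (d = 0.98): n per group = 2(z_{α/2} + z_β)²/d² = 2(1.645 + 1.476)²/0.98² = 20.3 → 21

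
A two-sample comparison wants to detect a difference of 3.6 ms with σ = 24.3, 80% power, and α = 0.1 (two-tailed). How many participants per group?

n per group = 2(z_α/2 + z_β)²σ²/d² = 2×(1.645 + 0.84)²×24.3²/3.6² = 562.7 → n = 563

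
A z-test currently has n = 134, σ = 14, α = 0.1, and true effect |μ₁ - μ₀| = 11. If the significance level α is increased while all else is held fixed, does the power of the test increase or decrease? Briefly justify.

Power increases: a larger α lowers the critical value, so more of the H₁ sampling distribution falls in the rejection region.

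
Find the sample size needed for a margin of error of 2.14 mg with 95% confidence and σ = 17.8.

n = (z*σ/E)² = (1.96×17.8/2.14)² = 265.8 → n = 266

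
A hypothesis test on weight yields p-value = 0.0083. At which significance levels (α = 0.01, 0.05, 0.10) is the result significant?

p = 0.0083. Significant at: α = 0.01, 0.05, 0.1.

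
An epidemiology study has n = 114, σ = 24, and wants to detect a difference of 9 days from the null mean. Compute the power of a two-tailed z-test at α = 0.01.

SE = σ/√n = 24/√114 = 2.248. Non-centrality λ = d/SE = 9/2.248 = 4.004. Power ≈ Φ(λ - z_{α/2}) = Φ(4.004 - 2.576) = Φ(1.428) = 0.923.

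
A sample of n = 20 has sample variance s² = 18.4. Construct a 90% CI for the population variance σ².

df = 19. χ²_{0.05} = 30.144, χ²_{0.95} = 10.117. CI for σ² = ((n-1)s²/χ²_{α/2}, (n-1)s²/χ²_{1-α/2}) = (19·18.4/30.144, 19·18.4/10.117) = (11.6, 34.56)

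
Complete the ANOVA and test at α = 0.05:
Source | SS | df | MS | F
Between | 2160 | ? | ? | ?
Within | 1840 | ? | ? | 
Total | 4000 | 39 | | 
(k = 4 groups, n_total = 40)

df_between = 3, df_within = 36. MS_between = 720.0, MS_within = 51.11. F = 14.087, F_crit ≈ 2.866. Reject H₀.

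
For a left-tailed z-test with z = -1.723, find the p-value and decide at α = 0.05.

p = P(Z < -1.723) = Φ(-1.723) ≈ 0.0424. Since p < 0.05, reject H₀ (significant) at α = 0.05.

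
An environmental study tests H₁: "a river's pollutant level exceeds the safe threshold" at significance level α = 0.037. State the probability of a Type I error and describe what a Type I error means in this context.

P(Type I error) = α = 0.037. A Type I error is rejecting H₀ when H₀ is actually true (false positive) — here, concluding that a river's pollutant level exceeds the safe threshold when in fact this is not the case. Consequence: shutting down a compliant factory unnecessarily.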